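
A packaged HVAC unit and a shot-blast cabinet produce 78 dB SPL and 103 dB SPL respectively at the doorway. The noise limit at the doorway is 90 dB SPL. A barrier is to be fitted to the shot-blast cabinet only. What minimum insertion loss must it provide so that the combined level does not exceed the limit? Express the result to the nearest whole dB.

13 dB

Everything except the shot-blast cabinet sums to 10^(78/10) = 6.310e+07 in linear terms, 78.00 dB SPL.
The limit corresponds to 10^(90/10) = 1.000e+09; subtracting the fixed part leaves 9.369e+08 for the shot-blast cabinet, i.e. 89.72 dB SPL.
So the shot-blast cabinet must be reduced from 103 to 89.72 dB SPL: IL = 13.28 dB.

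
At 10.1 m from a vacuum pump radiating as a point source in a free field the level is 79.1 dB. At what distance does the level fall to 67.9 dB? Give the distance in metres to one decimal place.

36.7 m

For a point source L₁ − L₂ = 20·log₁₀(r₂/r₁), so r₂ = r₁·10^((L₁−L₂)/20).
r₂ = 10.1·10^((79.1−67.9)/20) = 10.1·10^(11.2/20) = 36.67 m.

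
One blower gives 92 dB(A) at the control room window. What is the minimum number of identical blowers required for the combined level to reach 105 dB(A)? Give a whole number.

20

N identical sources give L₁ + 10·log₁₀ N, so require 10·log₁₀ N ≥ 105 − 92 = 13.0 dB.
N ≥ 10^(13.0/10) = 19.953, so N = 20.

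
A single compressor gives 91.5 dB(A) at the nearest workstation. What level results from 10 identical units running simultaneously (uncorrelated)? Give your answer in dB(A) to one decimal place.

101.5 dB(A)

With 10 equal, uncorrelated contributions the intensity is 10× that of one unit, giving a rise of 10·log₁₀ 10.
L_total = 91.5 + 10·log₁₀(10) = 91.5 + 10.000 = 101.50 dB(A).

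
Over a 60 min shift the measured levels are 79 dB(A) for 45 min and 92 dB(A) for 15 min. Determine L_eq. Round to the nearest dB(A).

Weight each interval's intensity by its duration and average over T = 60 min:
Σ tᵢ·10^(Lᵢ/10) = 45·10^(79/10) + 15·10^(92/10) = 2.735e+10.
L_eq = 10·log₁₀(2.735e+10/60) = 86.59 dB(A).

87 dB(A)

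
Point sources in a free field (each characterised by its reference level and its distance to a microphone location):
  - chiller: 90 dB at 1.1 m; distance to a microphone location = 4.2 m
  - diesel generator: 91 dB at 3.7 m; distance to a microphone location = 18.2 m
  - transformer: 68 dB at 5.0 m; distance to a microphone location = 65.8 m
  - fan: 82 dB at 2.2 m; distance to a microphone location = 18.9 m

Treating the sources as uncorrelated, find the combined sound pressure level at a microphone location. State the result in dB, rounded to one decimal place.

80.9 dB

First find each source's level at the receiver (point-source: −20·log₁₀(r/r_ref)), then combine on an intensity basis.
chiller: 90 − 20·log₁₀(4.2/1.1) = 90 − 11.64 = 78.36 dB.
diesel generator: 91 − 20·log₁₀(18.2/3.7) = 91 − 13.84 = 77.16 dB.
transformer: 68 − 20·log₁₀(65.8/5.0) = 68 − 22.39 = 45.61 dB.
fan: 82 − 20·log₁₀(18.9/2.2) = 82 − 18.68 = 63.32 dB.
Σ 10^(L/10) = 1.228e+08 → L_total = 10·log₁₀(1.228e+08) = 80.89 dB.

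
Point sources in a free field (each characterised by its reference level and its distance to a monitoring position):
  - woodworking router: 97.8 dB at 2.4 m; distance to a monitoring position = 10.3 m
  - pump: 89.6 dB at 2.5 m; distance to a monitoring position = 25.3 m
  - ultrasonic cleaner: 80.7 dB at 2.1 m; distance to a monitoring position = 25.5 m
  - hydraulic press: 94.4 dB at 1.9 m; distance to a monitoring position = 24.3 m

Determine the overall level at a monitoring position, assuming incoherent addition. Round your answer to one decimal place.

Apply inverse-square spreading to bring every level to the receiver, then sum 10^(L/10).
woodworking router: 97.8 − 20·log₁₀(10.3/2.4) = 97.8 − 12.65 = 85.15 dB.
pump: 89.6 − 20·log₁₀(25.3/2.5) = 89.6 − 20.10 = 69.50 dB.
ultrasonic cleaner: 80.7 − 20·log₁₀(25.5/2.1) = 80.7 − 21.69 = 59.01 dB.
hydraulic press: 94.4 − 20·log₁₀(24.3/1.9) = 94.4 − 22.14 = 72.26 dB.
Σ 10^(L/10) = 3.537e+08 → L_total = 10·log₁₀(3.537e+08) = 85.49 dB.

85.5 dB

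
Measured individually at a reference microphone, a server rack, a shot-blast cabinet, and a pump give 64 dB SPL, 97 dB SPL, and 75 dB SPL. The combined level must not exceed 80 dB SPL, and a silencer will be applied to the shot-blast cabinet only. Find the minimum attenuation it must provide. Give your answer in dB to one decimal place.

The untreated sources together contribute 10^(64/10) + 10^(75/10) = 3.413e+07, i.e. 75.33 dB SPL.
To meet 80 dB SPL overall, the treated shot-blast cabinet may contribute at most 10^(80/10) − 3.413e+07 = 6.587e+07, i.e. 78.19 dB SPL.
Required insertion loss = 97 − 78.19 = 18.81 dB.

18.8 dB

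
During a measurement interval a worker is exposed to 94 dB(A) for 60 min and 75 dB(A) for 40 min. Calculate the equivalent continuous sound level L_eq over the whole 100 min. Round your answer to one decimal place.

91.8 dB(A)

Weight each interval's intensity by its duration and average over T = 100 min:
Σ tᵢ·10^(Lᵢ/10) = 60·10^(94/10) + 40·10^(75/10) = 1.520e+11.
L_eq = 10·log₁₀(1.520e+11/100) = 91.82 dB(A).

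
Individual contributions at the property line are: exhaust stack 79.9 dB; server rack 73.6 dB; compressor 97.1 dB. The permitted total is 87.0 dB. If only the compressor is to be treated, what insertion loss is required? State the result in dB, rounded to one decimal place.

11.3 dB

Everything except the compressor sums to 10^(79.9/10) + 10^(73.6/10) = 1.206e+08 in linear terms, 80.81 dB.
To meet 87.0 dB overall, the treated compressor may contribute at most 10^(87.0/10) − 1.206e+08 = 3.806e+08, i.e. 85.80 dB.
Required insertion loss = 97.1 − 85.80 = 11.30 dB.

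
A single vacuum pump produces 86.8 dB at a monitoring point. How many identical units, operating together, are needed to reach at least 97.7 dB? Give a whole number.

The shortfall is 97.7 − 86.8 = 10.9 dB, and N units add 10·log₁₀ N, so need 10·log₁₀ N ≥ 10.9.
N ≥ 10^(10.9/10) = 12.303, so N = 13.

13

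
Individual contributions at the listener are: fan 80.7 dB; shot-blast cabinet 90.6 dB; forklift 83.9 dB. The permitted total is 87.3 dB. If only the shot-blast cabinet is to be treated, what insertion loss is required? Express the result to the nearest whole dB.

Fixed contribution from the other sources: Σ 10^(L/10) = 10^(80.7/10) + 10^(83.9/10) = 3.630e+08 (85.60 dB).
The limit corresponds to 10^(87.3/10) = 5.370e+08; subtracting the fixed part leaves 1.741e+08 for the shot-blast cabinet, i.e. 82.41 dB.
So the shot-blast cabinet must be reduced from 90.6 to 82.41 dB: IL = 8.19 dB.

8 dB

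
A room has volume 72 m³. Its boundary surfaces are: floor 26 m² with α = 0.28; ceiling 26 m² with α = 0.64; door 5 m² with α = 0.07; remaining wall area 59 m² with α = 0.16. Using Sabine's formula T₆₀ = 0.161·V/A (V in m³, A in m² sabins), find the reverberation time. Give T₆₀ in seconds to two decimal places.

Summing Sᵢαᵢ: 26·0.28 + 26·0.64 + 5·0.07 + 59·0.16 = 33.71 m².
T₆₀ = 0.161 × 72 / 33.71 = 0.344 s.

0.34 s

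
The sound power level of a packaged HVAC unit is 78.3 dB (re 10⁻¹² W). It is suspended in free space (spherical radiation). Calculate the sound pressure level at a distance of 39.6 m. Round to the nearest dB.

L_p = L_w − 10·log₁₀(4π·r²) with r = 39.6 m.
4π·r² = 1.971e+04 m², 10·log₁₀ of that is 42.946 dB.
L_p = 78.3 − 42.946 = 35.35 dB.

35 dB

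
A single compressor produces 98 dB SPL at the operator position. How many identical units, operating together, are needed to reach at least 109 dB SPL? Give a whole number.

Need L₁ + 10·log₁₀ N ≥ 109, i.e. log₁₀ N ≥ 1.10.
N ≥ 10^(11.0/10) = 12.589, so N = 13.

13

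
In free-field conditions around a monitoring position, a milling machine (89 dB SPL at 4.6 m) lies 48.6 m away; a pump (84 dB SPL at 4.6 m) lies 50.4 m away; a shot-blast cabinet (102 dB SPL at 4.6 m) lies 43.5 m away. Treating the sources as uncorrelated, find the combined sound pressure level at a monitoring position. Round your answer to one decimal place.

82.7 dB SPL

Apply inverse-square spreading to bring every level to the receiver, then sum 10^(L/10).
milling machine: 89 − 20·log₁₀(48.6/4.6) = 89 − 20.48 = 68.52 dB SPL.
pump: 84 − 20·log₁₀(50.4/4.6) = 84 − 20.79 = 63.21 dB SPL.
shot-blast cabinet: 102 − 20·log₁₀(43.5/4.6) = 102 − 19.51 = 82.49 dB SPL.
Σ 10^(L/10) = 1.864e+08 → L_total = 10·log₁₀(1.864e+08) = 82.71 dB SPL.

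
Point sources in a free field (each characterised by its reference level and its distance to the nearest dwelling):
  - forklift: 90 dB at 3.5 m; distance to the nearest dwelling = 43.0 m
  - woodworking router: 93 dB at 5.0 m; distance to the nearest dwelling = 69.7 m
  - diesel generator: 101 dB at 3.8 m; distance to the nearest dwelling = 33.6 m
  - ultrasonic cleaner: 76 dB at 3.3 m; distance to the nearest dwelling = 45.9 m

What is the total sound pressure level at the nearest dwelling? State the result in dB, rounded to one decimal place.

82.5 dB

First find each source's level at the receiver (point-source: −20·log₁₀(r/r_ref)), then combine on an intensity basis.
forklift: 90 − 20·log₁₀(43.0/3.5) = 90 − 21.79 = 68.21 dB.
woodworking router: 93 − 20·log₁₀(69.7/5.0) = 93 − 22.89 = 70.11 dB.
diesel generator: 101 − 20·log₁₀(33.6/3.8) = 101 − 18.93 = 82.07 dB.
ultrasonic cleaner: 76 − 20·log₁₀(45.9/3.3) = 76 − 22.87 = 53.13 dB.
Σ 10^(L/10) = 1.781e+08 → L_total = 10·log₁₀(1.781e+08) = 82.51 dB.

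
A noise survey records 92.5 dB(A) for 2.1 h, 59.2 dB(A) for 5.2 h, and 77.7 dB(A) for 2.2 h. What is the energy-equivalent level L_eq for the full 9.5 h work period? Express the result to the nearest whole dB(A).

86 dB(A)

L_eq = 10·log₁₀[(1/T)·Σ tᵢ·10^(Lᵢ/10)] with T = 9.5 h.
Σ tᵢ·10^(Lᵢ/10) = 2.1·10^(92.5/10) + 5.2·10^(59.2/10) + 2.2·10^(77.7/10) = 3.868e+09.
L_eq = 10·log₁₀(3.868e+09/9.5) = 86.10 dB(A).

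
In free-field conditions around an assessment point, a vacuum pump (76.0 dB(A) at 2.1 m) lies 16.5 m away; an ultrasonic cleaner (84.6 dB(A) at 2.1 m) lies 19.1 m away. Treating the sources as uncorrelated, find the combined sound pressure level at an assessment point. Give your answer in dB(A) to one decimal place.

Apply inverse-square spreading to bring every level to the receiver, then sum 10^(L/10).
vacuum pump: 76.0 − 20·log₁₀(16.5/2.1) = 76.0 − 17.91 = 58.09 dB(A).
ultrasonic cleaner: 84.6 − 20·log₁₀(19.1/2.1) = 84.6 − 19.18 = 65.42 dB(A).
Σ 10^(L/10) = 4.131e+06 → L_total = 10·log₁₀(4.131e+06) = 66.16 dB(A).

66.2 dB(A)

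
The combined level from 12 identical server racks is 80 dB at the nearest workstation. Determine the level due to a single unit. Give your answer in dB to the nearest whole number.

69 dB

Dividing the total intensity by 12 lowers the level by 10·log₁₀ 12 = 10.792 dB: L₁ = 80 − 10.792.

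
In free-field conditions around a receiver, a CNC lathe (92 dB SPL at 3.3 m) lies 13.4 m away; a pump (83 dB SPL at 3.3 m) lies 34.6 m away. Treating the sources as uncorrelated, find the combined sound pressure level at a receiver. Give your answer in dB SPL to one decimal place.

Apply inverse-square spreading to bring every level to the receiver, then sum 10^(L/10).
CNC lathe: 92 − 20·log₁₀(13.4/3.3) = 92 − 12.17 = 79.83 dB SPL.
pump: 83 − 20·log₁₀(34.6/3.3) = 83 − 20.41 = 62.59 dB SPL.
Σ 10^(L/10) = 9.794e+07 → L_total = 10·log₁₀(9.794e+07) = 79.91 dB SPL.

79.9 dB SPL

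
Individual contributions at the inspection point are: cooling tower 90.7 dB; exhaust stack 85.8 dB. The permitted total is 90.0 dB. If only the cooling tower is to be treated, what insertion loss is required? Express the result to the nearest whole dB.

The untreated sources together contribute 10^(85.8/10) = 3.802e+08, i.e. 85.80 dB.
The limit corresponds to 10^(90.0/10) = 1.000e+09; subtracting the fixed part leaves 6.198e+08 for the cooling tower, i.e. 87.92 dB.
So the cooling tower must be reduced from 90.7 to 87.92 dB: IL = 2.78 dB.

3 dB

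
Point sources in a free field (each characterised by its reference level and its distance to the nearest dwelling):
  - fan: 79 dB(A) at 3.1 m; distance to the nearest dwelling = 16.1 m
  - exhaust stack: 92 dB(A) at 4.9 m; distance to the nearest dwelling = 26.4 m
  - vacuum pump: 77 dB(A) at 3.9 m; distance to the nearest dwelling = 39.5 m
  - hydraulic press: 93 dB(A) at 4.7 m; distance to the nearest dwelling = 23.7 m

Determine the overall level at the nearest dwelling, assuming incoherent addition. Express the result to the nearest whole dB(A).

81 dB(A)

Propagate each source to the receiver with L = L_ref − 20·log₁₀(r/r_ref), then add intensities.
fan: 79 − 20·log₁₀(16.1/3.1) = 79 − 14.31 = 64.69 dB(A).
exhaust stack: 92 − 20·log₁₀(26.4/4.9) = 92 − 14.63 = 77.37 dB(A).
vacuum pump: 77 − 20·log₁₀(39.5/3.9) = 77 − 20.11 = 56.89 dB(A).
hydraulic press: 93 − 20·log₁₀(23.7/4.7) = 93 − 14.05 = 78.95 dB(A).
Σ 10^(L/10) = 1.365e+08 → L_total = 10·log₁₀(1.365e+08) = 81.35 dB(A).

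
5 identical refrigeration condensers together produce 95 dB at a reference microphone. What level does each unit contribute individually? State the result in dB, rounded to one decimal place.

5 equal contributions raise the level by 10·log₁₀ 5 = 6.990 dB, so each unit alone gives 95 − 6.990.

88.0 dB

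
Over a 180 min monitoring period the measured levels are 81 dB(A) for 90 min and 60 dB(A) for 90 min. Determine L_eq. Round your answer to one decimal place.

L_eq = 10·log₁₀[(1/T)·Σ tᵢ·10^(Lᵢ/10)] with T = 180 min.
Σ tᵢ·10^(Lᵢ/10) = 90·10^(81/10) + 90·10^(60/10) = 1.142e+10.
L_eq = 10·log₁₀(1.142e+10/180) = 78.02 dB(A).

78.0 dB(A)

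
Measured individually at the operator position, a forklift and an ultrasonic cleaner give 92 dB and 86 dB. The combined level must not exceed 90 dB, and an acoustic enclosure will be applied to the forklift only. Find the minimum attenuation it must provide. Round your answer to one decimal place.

Everything except the forklift sums to 10^(86/10) = 3.981e+08 in linear terms, 86.00 dB.
The limit corresponds to 10^(90/10) = 1.000e+09; subtracting the fixed part leaves 6.019e+08 for the forklift, i.e. 87.80 dB.
Required insertion loss = 92 − 87.80 = 4.20 dB.

4.2 dB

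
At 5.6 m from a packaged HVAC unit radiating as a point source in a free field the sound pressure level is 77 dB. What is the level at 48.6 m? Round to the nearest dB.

58 dB

Spherical spreading from a point source gives a 20·log₁₀(r₂/r₁) drop.
L₂ = 77 − 20·log₁₀(48.6/5.6) = 77 − 18.769 = 58.23 dB.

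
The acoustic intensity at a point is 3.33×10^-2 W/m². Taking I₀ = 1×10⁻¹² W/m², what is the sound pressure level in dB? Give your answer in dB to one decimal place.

105.2 dB

L = 10·log₁₀(I/I₀) = 10·log₁₀(3.33×10^-2/10⁻¹²) = 10·log₁₀(3.33×10^10).
L = 10·(0.5224 + 10) = 105.22 dB.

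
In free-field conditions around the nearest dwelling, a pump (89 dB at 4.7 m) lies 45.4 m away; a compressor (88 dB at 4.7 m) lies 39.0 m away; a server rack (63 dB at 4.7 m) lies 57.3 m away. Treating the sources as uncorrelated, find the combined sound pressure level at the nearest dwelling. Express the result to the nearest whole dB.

72 dB

Propagate each source to the receiver with L = L_ref − 20·log₁₀(r/r_ref), then add intensities.
pump: 89 − 20·log₁₀(45.4/4.7) = 89 − 19.70 = 69.30 dB.
compressor: 88 − 20·log₁₀(39.0/4.7) = 88 − 18.38 = 69.62 dB.
server rack: 63 − 20·log₁₀(57.3/4.7) = 63 − 21.72 = 41.28 dB.
Σ 10^(L/10) = 1.769e+07 → L_total = 10·log₁₀(1.769e+07) = 72.48 dB.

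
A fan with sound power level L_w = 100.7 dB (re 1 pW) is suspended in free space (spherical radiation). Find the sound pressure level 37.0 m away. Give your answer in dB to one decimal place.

58.3 dB

L_p = L_w − 10·log₁₀(4π·r²) with r = 37.0 m.
4π·r² = 1.72e+04 m², 10·log₁₀ of that is 42.356 dB.
L_p = 100.7 − 42.356 = 58.34 dB.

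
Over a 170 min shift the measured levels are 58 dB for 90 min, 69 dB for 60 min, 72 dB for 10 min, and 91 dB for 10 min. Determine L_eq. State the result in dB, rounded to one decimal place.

78.9 dB

L_eq = 10·log₁₀[(1/T)·Σ tᵢ·10^(Lᵢ/10)] with T = 170 min.
Σ tᵢ·10^(Lᵢ/10) = 90·10^(58/10) + 60·10^(69/10) + 10·10^(72/10) + 10·10^(91/10) = 1.328e+10.
L_eq = 10·log₁₀(1.328e+10/170) = 78.93 dB.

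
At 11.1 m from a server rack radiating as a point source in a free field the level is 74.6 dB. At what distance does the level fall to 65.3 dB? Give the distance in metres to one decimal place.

The 9.3 dB drop corresponds to a distance ratio of 10^(9.3/20) for a point source.
r₂ = 11.1·10^((74.6−65.3)/20) = 11.1·10^(9.3/20) = 32.38 m.

32.4 m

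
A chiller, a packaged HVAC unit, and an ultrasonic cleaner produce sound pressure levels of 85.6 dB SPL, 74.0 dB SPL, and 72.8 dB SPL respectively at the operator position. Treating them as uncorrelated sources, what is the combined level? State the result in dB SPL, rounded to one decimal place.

For uncorrelated sources the intensities add, so convert each level to linear form, sum, and take 10·log₁₀ of the total.
Σ 10^(L/10) = 10^(85.6/10) + 10^(74.0/10) + 10^(72.8/10) = 4.073e+08.
L_total = 10·log₁₀(4.073e+08) = 86.10 dB SPL.

86.1 dB SPL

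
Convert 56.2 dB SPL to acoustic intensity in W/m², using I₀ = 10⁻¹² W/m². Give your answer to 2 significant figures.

4.2e-07 W/m²

I/I₀ = 10^(56.2/10) = 4.169e+05, so I = 4.169e+05 × 10⁻¹² W/m².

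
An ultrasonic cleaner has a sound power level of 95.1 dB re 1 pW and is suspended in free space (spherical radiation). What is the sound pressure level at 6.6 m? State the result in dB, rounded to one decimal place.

L_p = L_w − 10·log₁₀(4π·r²) with r = 6.6 m.
4π·r² = 547.4 m², 10·log₁₀ of that is 27.383 dB.
L_p = 95.1 − 27.383 = 67.72 dB.

67.7 dB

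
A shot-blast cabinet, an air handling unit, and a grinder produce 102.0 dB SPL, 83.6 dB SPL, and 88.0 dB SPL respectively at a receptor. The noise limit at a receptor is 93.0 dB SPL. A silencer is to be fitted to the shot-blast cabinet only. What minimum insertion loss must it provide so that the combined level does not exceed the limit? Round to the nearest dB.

11 dB

Everything except the shot-blast cabinet sums to 10^(83.6/10) + 10^(88.0/10) = 8.600e+08 in linear terms, 89.35 dB SPL.
To meet 93.0 dB SPL overall, the treated shot-blast cabinet may contribute at most 10^(93.0/10) − 8.600e+08 = 1.135e+09, i.e. 90.55 dB SPL.
So the shot-blast cabinet must be reduced from 102.0 to 90.55 dB SPL: IL = 11.45 dB.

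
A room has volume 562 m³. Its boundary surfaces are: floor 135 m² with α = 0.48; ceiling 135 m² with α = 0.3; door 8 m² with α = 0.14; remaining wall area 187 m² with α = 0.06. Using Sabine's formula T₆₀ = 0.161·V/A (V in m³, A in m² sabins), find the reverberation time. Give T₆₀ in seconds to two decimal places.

0.77 s

A = Σ Sᵢαᵢ = 135·0.48 + 135·0.3 + 8·0.14 + 187·0.06 = 117.64 m².
T₆₀ = 0.161 × 562 / 117.64 = 0.769 s.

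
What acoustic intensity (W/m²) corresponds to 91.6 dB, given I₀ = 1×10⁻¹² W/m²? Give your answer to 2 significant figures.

0.0014 W/m²

I = I₀·10^(L/10) = 10⁻¹² × 10^(91.6/10) = 10^(-2.840).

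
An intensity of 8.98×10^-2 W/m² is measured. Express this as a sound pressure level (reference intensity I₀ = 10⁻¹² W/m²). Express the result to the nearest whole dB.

110 dB

I/I₀ = 8.98×10^-2/10⁻¹² = 8.98×10^10, and L = 10·log₁₀(I/I₀).
L = 10·(0.9533 + 10) = 109.53 dB.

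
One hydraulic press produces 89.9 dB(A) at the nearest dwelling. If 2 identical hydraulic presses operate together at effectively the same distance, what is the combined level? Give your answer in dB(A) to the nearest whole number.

N identical incoherent sources raise the level by 10·log₁₀ N.
L_total = 89.9 + 10·log₁₀(2) = 89.9 + 3.010 = 92.91 dB(A).

93 dB(A)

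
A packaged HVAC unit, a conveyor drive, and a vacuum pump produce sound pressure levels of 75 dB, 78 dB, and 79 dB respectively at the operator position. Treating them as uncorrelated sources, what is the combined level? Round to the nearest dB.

82 dB

Incoherent sources combine by intensity addition: L_total = 10·log₁₀(Σ 10^(L_i/10)).
Σ 10^(L/10) = 10^(75/10) + 10^(78/10) + 10^(79/10) = 1.742e+08.
L_total = 10·log₁₀(1.742e+08) = 82.41 dB.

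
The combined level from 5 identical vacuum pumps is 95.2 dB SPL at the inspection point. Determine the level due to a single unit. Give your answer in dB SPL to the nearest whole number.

For N identical incoherent sources L_total = L₁ + 10·log₁₀ N, so L₁ = 95.2 − 10·log₁₀(5) = 95.2 − 6.990.

88 dB SPL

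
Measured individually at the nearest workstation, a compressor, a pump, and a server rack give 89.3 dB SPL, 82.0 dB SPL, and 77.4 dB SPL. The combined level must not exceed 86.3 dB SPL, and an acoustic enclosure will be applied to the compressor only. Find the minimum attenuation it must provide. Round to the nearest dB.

Everything except the compressor sums to 10^(82.0/10) + 10^(77.4/10) = 2.134e+08 in linear terms, 83.29 dB SPL.
The limit corresponds to 10^(86.3/10) = 4.266e+08; subtracting the fixed part leaves 2.131e+08 for the compressor, i.e. 83.29 dB SPL.
Required insertion loss = 89.3 − 83.29 = 6.01 dB.

6 dB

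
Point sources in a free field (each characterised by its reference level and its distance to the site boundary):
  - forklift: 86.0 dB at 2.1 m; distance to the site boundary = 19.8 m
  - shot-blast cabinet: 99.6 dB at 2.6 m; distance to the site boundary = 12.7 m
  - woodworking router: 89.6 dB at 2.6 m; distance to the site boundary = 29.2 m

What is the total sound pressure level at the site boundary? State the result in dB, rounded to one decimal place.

First find each source's level at the receiver (point-source: −20·log₁₀(r/r_ref)), then combine on an intensity basis.
forklift: 86.0 − 20·log₁₀(19.8/2.1) = 86.0 − 19.49 = 66.51 dB.
shot-blast cabinet: 99.6 − 20·log₁₀(12.7/2.6) = 99.6 − 13.78 = 85.82 dB.
woodworking router: 89.6 − 20·log₁₀(29.2/2.6) = 89.6 − 21.01 = 68.59 dB.
Σ 10^(L/10) = 3.940e+08 → L_total = 10·log₁₀(3.940e+08) = 85.95 dB.

86.0 dB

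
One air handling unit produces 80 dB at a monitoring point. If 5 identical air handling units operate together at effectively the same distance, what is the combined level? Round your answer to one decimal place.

87.0 dB

L_total = L₁ + 10·log₁₀ N for N identical incoherent sources.
L_total = 80 + 10·log₁₀(5) = 80 + 6.990 = 86.99 dB.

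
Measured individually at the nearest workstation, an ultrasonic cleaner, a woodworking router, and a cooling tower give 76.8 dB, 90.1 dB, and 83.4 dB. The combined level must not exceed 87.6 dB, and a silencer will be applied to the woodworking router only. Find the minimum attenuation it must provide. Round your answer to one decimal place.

Everything except the woodworking router sums to 10^(76.8/10) + 10^(83.4/10) = 2.666e+08 in linear terms, 84.26 dB.
The limit corresponds to 10^(87.6/10) = 5.754e+08; subtracting the fixed part leaves 3.088e+08 for the woodworking router, i.e. 84.90 dB.
So the woodworking router must be reduced from 90.1 to 84.90 dB: IL = 5.20 dB.

5.2 dB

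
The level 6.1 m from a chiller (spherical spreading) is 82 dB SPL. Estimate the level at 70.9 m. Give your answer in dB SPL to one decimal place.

Point-source attenuation: ΔL = 20·log₁₀(r₂/r₁) = 20·log₁₀(70.9/6.1) = 21.306 dB.
L₂ = 82 − 20·log₁₀(70.9/6.1) = 82 − 21.306 = 60.69 dB SPL.

60.7 dB SPL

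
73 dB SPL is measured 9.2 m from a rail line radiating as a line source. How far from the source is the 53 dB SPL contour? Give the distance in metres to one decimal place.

The 20.0 dB drop corresponds to a distance ratio of 10^(20.0/10) for a line source.
r₂ = 9.2·10^((73−53)/10) = 9.2·10^(20.0/10) = 920.00 m.

920.0 m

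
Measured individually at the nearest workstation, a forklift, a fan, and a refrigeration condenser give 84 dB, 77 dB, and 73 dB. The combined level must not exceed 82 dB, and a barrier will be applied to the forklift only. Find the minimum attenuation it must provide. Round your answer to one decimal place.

Everything except the forklift sums to 10^(77/10) + 10^(73/10) = 7.007e+07 in linear terms, 78.46 dB.
To meet 82 dB overall, the treated forklift may contribute at most 10^(82/10) − 7.007e+07 = 8.842e+07, i.e. 79.47 dB.
Required insertion loss = 84 − 79.47 = 4.53 dB.

4.5 dB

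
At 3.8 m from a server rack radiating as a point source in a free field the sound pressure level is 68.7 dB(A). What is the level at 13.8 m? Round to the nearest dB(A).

For a point source, L₂ = L₁ − 20·log₁₀(r₂/r₁).
L₂ = 68.7 − 20·log₁₀(13.8/3.8) = 68.7 − 11.202 = 57.50 dB(A).

57 dB(A)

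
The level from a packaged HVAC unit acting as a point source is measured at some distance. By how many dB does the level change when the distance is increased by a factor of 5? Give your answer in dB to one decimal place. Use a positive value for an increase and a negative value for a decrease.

Point-source spreading: ΔL = −20·log₁₀(r₂/r₁).
ΔL = −20·log₁₀(5) = -13.98 dB.

-14.0 dB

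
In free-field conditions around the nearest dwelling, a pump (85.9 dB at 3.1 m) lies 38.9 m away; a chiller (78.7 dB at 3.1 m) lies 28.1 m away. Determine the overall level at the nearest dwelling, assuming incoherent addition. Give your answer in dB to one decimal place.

Apply inverse-square spreading to bring every level to the receiver, then sum 10^(L/10).
pump: 85.9 − 20·log₁₀(38.9/3.1) = 85.9 − 21.97 = 63.93 dB.
chiller: 78.7 − 20·log₁₀(28.1/3.1) = 78.7 − 19.15 = 59.55 dB.
Σ 10^(L/10) = 3.373e+06 → L_total = 10·log₁₀(3.373e+06) = 65.28 dB.

65.3 dB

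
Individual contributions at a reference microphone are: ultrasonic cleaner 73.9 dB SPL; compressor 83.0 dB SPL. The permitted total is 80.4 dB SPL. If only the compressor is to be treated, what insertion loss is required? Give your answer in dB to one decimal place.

Fixed contribution from the other source: Σ 10^(L/10) = 10^(73.9/10) = 2.455e+07 (73.90 dB SPL).
To meet 80.4 dB SPL overall, the treated compressor may contribute at most 10^(80.4/10) − 2.455e+07 = 8.510e+07, i.e. 79.30 dB SPL.
So the compressor must be reduced from 83.0 to 79.30 dB SPL: IL = 3.70 dB.

3.7 dB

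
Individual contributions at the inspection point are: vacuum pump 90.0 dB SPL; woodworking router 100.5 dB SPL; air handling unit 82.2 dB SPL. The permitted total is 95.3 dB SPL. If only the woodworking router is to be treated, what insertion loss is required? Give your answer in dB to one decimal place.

The untreated sources together contribute 10^(90.0/10) + 10^(82.2/10) = 1.166e+09, i.e. 90.67 dB SPL.
To meet 95.3 dB SPL overall, the treated woodworking router may contribute at most 10^(95.3/10) − 1.166e+09 = 2.222e+09, i.e. 93.47 dB SPL.
So the woodworking router must be reduced from 100.5 to 93.47 dB SPL: IL = 7.03 dB.

7.0 dB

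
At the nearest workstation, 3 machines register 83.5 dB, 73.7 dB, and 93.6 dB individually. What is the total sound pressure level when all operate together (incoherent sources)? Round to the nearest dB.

94 dB

Incoherent sources combine by intensity addition: L_total = 10·log₁₀(Σ 10^(L_i/10)).
Σ 10^(L/10) = 10^(83.5/10) + 10^(73.7/10) + 10^(93.6/10) = 2.538e+09.
L_total = 10·log₁₀(2.538e+09) = 94.05 dB.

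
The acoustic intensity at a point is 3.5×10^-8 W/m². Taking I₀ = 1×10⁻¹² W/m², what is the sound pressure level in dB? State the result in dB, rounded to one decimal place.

45.4 dB

Dividing by I₀ shifts the exponent by 12: I/I₀ = 3.5×10^4.
L = 10·(0.5441 + 4) = 45.44 dB.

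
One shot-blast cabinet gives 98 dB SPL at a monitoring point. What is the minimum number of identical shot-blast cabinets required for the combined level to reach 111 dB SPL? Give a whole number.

20

Need L₁ + 10·log₁₀ N ≥ 111, i.e. log₁₀ N ≥ 1.30.
N ≥ 10^(13.0/10) = 19.953, so N = 20.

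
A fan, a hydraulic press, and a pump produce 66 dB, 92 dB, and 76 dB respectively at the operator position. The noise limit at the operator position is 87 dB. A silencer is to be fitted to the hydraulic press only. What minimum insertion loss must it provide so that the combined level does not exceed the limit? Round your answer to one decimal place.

5.4 dB

Everything except the hydraulic press sums to 10^(66/10) + 10^(76/10) = 4.379e+07 in linear terms, 76.41 dB.
The limit corresponds to 10^(87/10) = 5.012e+08; subtracting the fixed part leaves 4.574e+08 for the hydraulic press, i.e. 86.60 dB.
Required insertion loss = 92 − 86.60 = 5.40 dB.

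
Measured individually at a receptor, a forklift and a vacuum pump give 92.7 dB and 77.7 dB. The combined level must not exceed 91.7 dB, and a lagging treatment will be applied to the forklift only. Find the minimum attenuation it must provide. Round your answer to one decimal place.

1.2 dB

Fixed contribution from the other source: Σ 10^(L/10) = 10^(77.7/10) = 5.888e+07 (77.70 dB).
The limit corresponds to 10^(91.7/10) = 1.479e+09; subtracting the fixed part leaves 1.420e+09 for the forklift, i.e. 91.52 dB.
So the forklift must be reduced from 92.7 to 91.52 dB: IL = 1.18 dB.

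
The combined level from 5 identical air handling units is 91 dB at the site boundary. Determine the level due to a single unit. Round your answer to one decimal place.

Dividing the total intensity by 5 lowers the level by 10·log₁₀ 5 = 6.990 dB: L₁ = 91 − 6.990.

84.0 dB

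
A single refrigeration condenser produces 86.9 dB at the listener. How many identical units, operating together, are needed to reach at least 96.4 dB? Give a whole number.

The shortfall is 96.4 − 86.9 = 9.5 dB, and N units add 10·log₁₀ N, so need 10·log₁₀ N ≥ 9.5.
N ≥ 10^(9.5/10) = 8.913, so N = 9.

9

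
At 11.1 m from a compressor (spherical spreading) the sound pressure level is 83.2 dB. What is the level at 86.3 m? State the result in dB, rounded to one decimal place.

65.4 dB

For a point source, L₂ = L₁ − 20·log₁₀(r₂/r₁).
L₂ = 83.2 − 20·log₁₀(86.3/11.1) = 83.2 − 17.814 = 65.39 dB.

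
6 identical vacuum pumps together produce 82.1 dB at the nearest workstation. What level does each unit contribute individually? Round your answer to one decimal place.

For N identical incoherent sources L_total = L₁ + 10·log₁₀ N, so L₁ = 82.1 − 10·log₁₀(6) = 82.1 − 7.782.

74.3 dB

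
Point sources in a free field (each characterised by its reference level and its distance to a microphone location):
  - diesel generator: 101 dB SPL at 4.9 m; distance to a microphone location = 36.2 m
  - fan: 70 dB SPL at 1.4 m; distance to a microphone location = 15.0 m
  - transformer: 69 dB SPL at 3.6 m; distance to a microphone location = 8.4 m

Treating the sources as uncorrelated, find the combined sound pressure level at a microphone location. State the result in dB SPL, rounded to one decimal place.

Propagate each source to the receiver with L = L_ref − 20·log₁₀(r/r_ref), then add intensities.
diesel generator: 101 − 20·log₁₀(36.2/4.9) = 101 − 17.37 = 83.63 dB SPL.
fan: 70 − 20·log₁₀(15.0/1.4) = 70 − 20.60 = 49.40 dB SPL.
transformer: 69 − 20·log₁₀(8.4/3.6) = 69 − 7.36 = 61.64 dB SPL.
Σ 10^(L/10) = 2.322e+08 → L_total = 10·log₁₀(2.322e+08) = 83.66 dB SPL.

83.7 dB SPL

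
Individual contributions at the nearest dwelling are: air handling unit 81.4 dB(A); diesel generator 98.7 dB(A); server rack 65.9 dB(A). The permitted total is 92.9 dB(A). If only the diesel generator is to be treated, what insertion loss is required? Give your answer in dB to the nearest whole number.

6 dB

Fixed contribution from the other sources: Σ 10^(L/10) = 10^(81.4/10) + 10^(65.9/10) = 1.419e+08 (81.52 dB(A)).
To meet 92.9 dB(A) overall, the treated diesel generator may contribute at most 10^(92.9/10) − 1.419e+08 = 1.808e+09, i.e. 92.57 dB(A).
Required insertion loss = 98.7 − 92.57 = 6.13 dB.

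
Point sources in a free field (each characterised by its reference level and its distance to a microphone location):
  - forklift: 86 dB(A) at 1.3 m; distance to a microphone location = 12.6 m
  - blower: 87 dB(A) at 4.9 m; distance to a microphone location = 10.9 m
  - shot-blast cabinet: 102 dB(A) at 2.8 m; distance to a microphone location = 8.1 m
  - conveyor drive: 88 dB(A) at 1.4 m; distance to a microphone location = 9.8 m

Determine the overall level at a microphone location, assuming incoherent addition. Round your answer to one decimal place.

93.0 dB(A)

Propagate each source to the receiver with L = L_ref − 20·log₁₀(r/r_ref), then add intensities.
forklift: 86 − 20·log₁₀(12.6/1.3) = 86 − 19.73 = 66.27 dB(A).
blower: 87 − 20·log₁₀(10.9/4.9) = 87 − 6.94 = 80.06 dB(A).
shot-blast cabinet: 102 − 20·log₁₀(8.1/2.8) = 102 − 9.23 = 92.77 dB(A).
conveyor drive: 88 − 20·log₁₀(9.8/1.4) = 88 − 16.90 = 71.10 dB(A).
Σ 10^(L/10) = 2.012e+09 → L_total = 10·log₁₀(2.012e+09) = 93.04 dB(A).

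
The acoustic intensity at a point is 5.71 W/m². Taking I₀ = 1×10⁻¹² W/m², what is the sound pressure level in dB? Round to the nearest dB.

128 dB

L = 10·log₁₀(I/I₀) = 10·log₁₀(5.71/10⁻¹²) = 10·log₁₀(5.71×10^12).
L = 10·(0.7566 + 12) = 127.57 dB.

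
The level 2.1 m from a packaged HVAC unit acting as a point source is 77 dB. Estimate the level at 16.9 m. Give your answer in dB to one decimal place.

58.9 dB

For a point source, L₂ = L₁ − 20·log₁₀(r₂/r₁).
L₂ = 77 − 20·log₁₀(16.9/2.1) = 77 − 18.113 = 58.89 dB.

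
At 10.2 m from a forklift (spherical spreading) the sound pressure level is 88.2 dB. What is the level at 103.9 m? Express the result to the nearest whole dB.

68 dB

For a point source, L₂ = L₁ − 20·log₁₀(r₂/r₁).
L₂ = 88.2 − 20·log₁₀(103.9/10.2) = 88.2 − 20.160 = 68.04 dB.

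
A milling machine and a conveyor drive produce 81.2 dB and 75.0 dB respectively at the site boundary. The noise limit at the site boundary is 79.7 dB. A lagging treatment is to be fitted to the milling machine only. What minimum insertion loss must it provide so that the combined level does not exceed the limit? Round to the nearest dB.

Fixed contribution from the other source: Σ 10^(L/10) = 10^(75.0/10) = 3.162e+07 (75.00 dB).
To meet 79.7 dB overall, the treated milling machine may contribute at most 10^(79.7/10) − 3.162e+07 = 6.170e+07, i.e. 77.90 dB.
So the milling machine must be reduced from 81.2 to 77.90 dB: IL = 3.30 dB.

3 dB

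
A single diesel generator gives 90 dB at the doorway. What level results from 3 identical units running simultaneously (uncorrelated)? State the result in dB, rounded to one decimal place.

94.8 dB

With 3 equal, uncorrelated contributions the intensity is 3× that of one unit, giving a rise of 10·log₁₀ 3.
L_total = 90 + 10·log₁₀(3) = 90 + 4.771 = 94.77 dB.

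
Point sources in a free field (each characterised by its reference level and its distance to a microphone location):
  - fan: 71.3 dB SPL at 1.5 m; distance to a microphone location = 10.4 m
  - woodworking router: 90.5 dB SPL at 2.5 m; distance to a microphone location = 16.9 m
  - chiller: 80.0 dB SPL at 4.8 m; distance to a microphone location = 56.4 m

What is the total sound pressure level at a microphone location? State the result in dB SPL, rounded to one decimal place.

74.1 dB SPL

Apply inverse-square spreading to bring every level to the receiver, then sum 10^(L/10).
fan: 71.3 − 20·log₁₀(10.4/1.5) = 71.3 − 16.82 = 54.48 dB SPL.
woodworking router: 90.5 − 20·log₁₀(16.9/2.5) = 90.5 − 16.60 = 73.90 dB SPL.
chiller: 80.0 − 20·log₁₀(56.4/4.8) = 80.0 − 21.40 = 58.60 dB SPL.
Σ 10^(L/10) = 2.556e+07 → L_total = 10·log₁₀(2.556e+07) = 74.08 dB SPL.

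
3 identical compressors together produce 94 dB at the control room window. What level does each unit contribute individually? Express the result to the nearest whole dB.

89 dB

Dividing the total intensity by 3 lowers the level by 10·log₁₀ 3 = 4.771 dB: L₁ = 94 − 4.771.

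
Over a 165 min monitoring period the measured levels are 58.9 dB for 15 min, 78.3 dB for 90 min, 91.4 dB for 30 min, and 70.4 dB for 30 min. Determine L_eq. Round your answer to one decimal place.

84.6 dB

The energy average is taken in the linear domain: L_eq = 10·log₁₀[(Σ tᵢ·10^(Lᵢ/10))/T], T = 165 min.
Σ tᵢ·10^(Lᵢ/10) = 15·10^(58.9/10) + 90·10^(78.3/10) + 30·10^(91.4/10) + 30·10^(70.4/10) = 4.784e+10.
L_eq = 10·log₁₀(4.784e+10/165) = 84.62 dB.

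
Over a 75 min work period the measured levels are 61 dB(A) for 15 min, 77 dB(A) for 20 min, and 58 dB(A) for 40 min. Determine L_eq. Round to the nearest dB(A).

71 dB(A)

Weight each interval's intensity by its duration and average over T = 75 min:
Σ tᵢ·10^(Lᵢ/10) = 15·10^(61/10) + 20·10^(77/10) + 40·10^(58/10) = 1.046e+09.
L_eq = 10·log₁₀(1.046e+09/75) = 71.45 dB(A).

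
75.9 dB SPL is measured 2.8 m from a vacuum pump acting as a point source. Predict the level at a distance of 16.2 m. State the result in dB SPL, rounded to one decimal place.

60.7 dB SPL

Spherical spreading from a point source gives a 20·log₁₀(r₂/r₁) drop.
L₂ = 75.9 − 20·log₁₀(16.2/2.8) = 75.9 − 15.247 = 60.65 dB SPL.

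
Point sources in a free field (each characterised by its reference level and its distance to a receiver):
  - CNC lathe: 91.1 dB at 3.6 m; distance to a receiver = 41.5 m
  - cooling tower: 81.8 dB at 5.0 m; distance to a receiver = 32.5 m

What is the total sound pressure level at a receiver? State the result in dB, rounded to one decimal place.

71.2 dB

Propagate each source to the receiver with L = L_ref − 20·log₁₀(r/r_ref), then add intensities.
CNC lathe: 91.1 − 20·log₁₀(41.5/3.6) = 91.1 − 21.23 = 69.87 dB.
cooling tower: 81.8 − 20·log₁₀(32.5/5.0) = 81.8 − 16.26 = 65.54 dB.
Σ 10^(L/10) = 1.328e+07 → L_total = 10·log₁₀(1.328e+07) = 71.23 dB.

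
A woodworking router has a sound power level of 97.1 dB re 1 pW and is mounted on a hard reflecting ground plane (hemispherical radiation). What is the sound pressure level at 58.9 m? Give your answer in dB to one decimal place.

Free-field hemispherical radiation: L_p = L_w − 10·log₁₀(2π·r²), r = 58.9 m.
2π·r² = 2.18e+04 m², 10·log₁₀ of that is 43.384 dB.
L_p = 97.1 − 43.384 = 53.72 dB.

53.7 dB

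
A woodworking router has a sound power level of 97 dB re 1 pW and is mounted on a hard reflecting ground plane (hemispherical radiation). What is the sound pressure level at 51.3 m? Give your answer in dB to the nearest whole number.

55 dB

The power spreads over a hemisphere of area 2π·r², so L_p = L_w − 10·log₁₀(2π·r²).
2π·r² = 1.654e+04 m², 10·log₁₀ of that is 42.184 dB.
L_p = 97 − 42.184 = 54.82 dB.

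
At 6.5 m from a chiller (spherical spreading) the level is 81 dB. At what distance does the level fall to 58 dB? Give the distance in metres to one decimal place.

Point-source spreading drops the level by 20·log₁₀(r₂/r₁); inverting, r₂/r₁ = 10^(ΔL/20).
r₂ = 6.5·10^((81−58)/20) = 6.5·10^(23.0/20) = 91.81 m.

91.8 m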